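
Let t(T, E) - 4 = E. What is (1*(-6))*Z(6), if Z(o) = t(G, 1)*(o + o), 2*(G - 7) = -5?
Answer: -360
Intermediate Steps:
G = 9/2 (G = 7 + (1/2)*(-5) = 7 - 5/2 = 9/2 ≈ 4.5000)
t(T, E) = 4 + E
Z(o) = 10*o (Z(o) = (4 + 1)*(o + o) = 5*(2*o) = 10*o)
(1*(-6))*Z(6) = (1*(-6))*(10*6) = -6*60 = -360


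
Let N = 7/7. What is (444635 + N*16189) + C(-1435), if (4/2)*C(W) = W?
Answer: 920213/2 ≈ 4.6011e+5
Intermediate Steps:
N = 1 (N = 7*(1/7) = 1)
C(W) = W/2
(444635 + N*16189) + C(-1435) = (444635 + 1*16189) + (1/2)*(-1435) = (444635 + 16189) - 1435/2 = 460824 - 1435/2 = 920213/2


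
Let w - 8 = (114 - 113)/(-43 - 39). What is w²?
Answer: 429025/6724 ≈ 63.805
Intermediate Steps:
w = 655/82 (w = 8 + (114 - 113)/(-43 - 39) = 8 + 1/(-82) = 8 + 1*(-1/82) = 8 - 1/82 = 655/82 ≈ 7.9878)
w² = (655/82)² = 429025/6724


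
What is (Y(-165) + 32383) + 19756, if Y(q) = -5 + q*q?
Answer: 79359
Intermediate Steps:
Y(q) = -5 + q²
(Y(-165) + 32383) + 19756 = ((-5 + (-165)²) + 32383) + 19756 = ((-5 + 27225) + 32383) + 19756 = (27220 + 32383) + 19756 = 59603 + 19756 = 79359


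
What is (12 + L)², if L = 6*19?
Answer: 15876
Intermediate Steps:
L = 114
(12 + L)² = (12 + 114)² = 126² = 15876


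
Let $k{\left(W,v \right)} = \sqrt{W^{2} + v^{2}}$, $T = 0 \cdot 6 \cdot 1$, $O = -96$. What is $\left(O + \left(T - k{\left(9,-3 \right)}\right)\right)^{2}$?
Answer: $9306 + 576 \sqrt{10} \approx 11127.0$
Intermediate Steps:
$T = 0$ ($T = 0 \cdot 1 = 0$)
$\left(O + \left(T - k{\left(9,-3 \right)}\right)\right)^{2} = \left(-96 + \left(0 - \sqrt{9^{2} + \left(-3\right)^{2}}\right)\right)^{2} = \left(-96 + \left(0 - \sqrt{81 + 9}\right)\right)^{2} = \left(-96 + \left(0 - \sqrt{90}\right)\right)^{2} = \left(-96 + \left(0 - 3 \sqrt{10}\right)\right)^{2} = \left(-96 - 3 \sqrt{10}\right)^{2}$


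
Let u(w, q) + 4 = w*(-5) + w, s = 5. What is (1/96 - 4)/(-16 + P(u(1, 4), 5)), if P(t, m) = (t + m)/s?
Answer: 1915/7968 ≈ 0.24034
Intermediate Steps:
u(w, q) = -4 - 4*w (u(w, q) = -4 + (w*(-5) + w) = -4 + (-5*w + w) = -4 - 4*w)
P(t, m) = m/5 + t/5 (P(t, m) = (t + m)/5 = (m + t)*(⅕) = m/5 + t/5)
(1/96 - 4)/(-16 + P(u(1, 4), 5)) = (1/96 - 4)/(-16 + ((⅕)*5 + (-4 - 4*1)/5)) = (1/96 - 4)/(-16 + (1 + (-4 - 4)/5)) = -383/(96*(-16 + (1 + (⅕)*(-8)))) = -383/(96*(-16 + (1 - 8/5))) = -383/(96*(-16 - ⅗)) = -383/(96*(-83/5)) = -383/96*(-5/83) = 1915/7968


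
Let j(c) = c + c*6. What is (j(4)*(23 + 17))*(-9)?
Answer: -10080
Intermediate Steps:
j(c) = 7*c (j(c) = c + 6*c = 7*c)
(j(4)*(23 + 17))*(-9) = ((7*4)*(23 + 17))*(-9) = (28*40)*(-9) = 1120*(-9) = -10080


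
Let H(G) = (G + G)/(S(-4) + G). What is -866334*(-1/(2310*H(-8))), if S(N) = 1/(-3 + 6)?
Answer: 474421/2640 ≈ 179.70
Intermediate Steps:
S(N) = ⅓ (S(N) = 1/3 = ⅓)
H(G) = 2*G/(⅓ + G) (H(G) = (G + G)/(⅓ + G) = (2*G)/(⅓ + G) = 2*G/(⅓ + G))
-866334*(-1/(2310*H(-8))) = -866334/(((6*(-8)/(1 + 3*(-8)))*35)*(-66)) = -866334/(((6*(-8)/(1 - 24))*35)*(-66)) = -866334/(((6*(-8)/(-23))*35)*(-66)) = -866334/(((6*(-8)*(-1/23))*35)*(-66)) = -866334/(((48/23)*35)*(-66)) = -866334/((1680/23)*(-66)) = -866334/(-110880/23) = -866334*(-23/110880) = 474421/2640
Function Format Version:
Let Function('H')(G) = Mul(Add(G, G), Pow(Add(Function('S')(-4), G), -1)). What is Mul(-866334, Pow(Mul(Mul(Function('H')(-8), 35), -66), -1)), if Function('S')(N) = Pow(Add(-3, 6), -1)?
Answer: Rational(474421, 2640) ≈ 179.70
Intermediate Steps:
Function('S')(N) = Rational(1, 3) (Function('S')(N) = Pow(3, -1) = Rational(1, 3))
Function('H')(G) = Mul(2, G, Pow(Add(Rational(1, 3), G), -1)) (Function('H')(G) = Mul(Add(G, G), Pow(Add(Rational(1, 3), G), -1)) = Mul(Mul(2, G), Pow(Add(Rational(1, 3), G), -1)) = Mul(2, G, Pow(Add(Rational(1, 3), G), -1)))
Mul(-866334, Pow(Mul(Mul(Function('H')(-8), 35), -66), -1)) = Mul(-866334, Pow(Mul(Mul(Mul(6, -8, Pow(Add(1, Mul(3, -8)), -1)), 35), -66), -1)) = Mul(-866334, Pow(Mul(Mul(Mul(6, -8, Pow(Add(1, -24), -1)), 35), -66), -1)) = Mul(-866334, Pow(Mul(Mul(Mul(6, -8, Pow(-23, -1)), 35), -66), -1)) = Mul(-866334, Pow(Mul(Mul(Mul(6, -8, Rational(-1, 23)), 35), -66), -1)) = Mul(-866334, Pow(Mul(Mul(Rational(48, 23), 35), -66), -1)) = Mul(-866334, Pow(Mul(Rational(1680, 23), -66), -1)) = Mul(-866334, Pow(Rational(-110880, 23), -1)) = Mul(-866334, Rational(-23, 110880)) = Rational(474421, 2640)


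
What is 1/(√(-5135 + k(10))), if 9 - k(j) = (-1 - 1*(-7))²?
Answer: -I*√5162/5162 ≈ -0.013918*I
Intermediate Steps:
k(j) = -27 (k(j) = 9 - (-1 - 1*(-7))² = 9 - (-1 + 7)² = 9 - 1*6² = 9 - 1*36 = 9 - 36 = -27)
1/(√(-5135 + k(10))) = 1/(√(-5135 - 27)) = 1/(√(-5162)) = 1/(I*√5162) = -I*√5162/5162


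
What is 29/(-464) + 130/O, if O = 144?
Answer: 121/144 ≈ 0.84028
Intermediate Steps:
29/(-464) + 130/O = 29/(-464) + 130/144 = 29*(-1/464) + 130*(1/144) = -1/16 + 65/72 = 121/144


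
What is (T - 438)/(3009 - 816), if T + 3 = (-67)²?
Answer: 4048/2193 ≈ 1.8459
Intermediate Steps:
T = 4486 (T = -3 + (-67)² = -3 + 4489 = 4486)
(T - 438)/(3009 - 816) = (4486 - 438)/(3009 - 816) = 4048/2193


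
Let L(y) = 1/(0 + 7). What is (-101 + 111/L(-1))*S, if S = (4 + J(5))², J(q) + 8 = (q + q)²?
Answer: 6230016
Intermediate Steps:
J(q) = -8 + 4*q² (J(q) = -8 + (q + q)² = -8 + (2*q)² = -8 + 4*q²)
L(y) = ⅐ (L(y) = 1/7 = ⅐)
S = 9216 (S = (4 + (-8 + 4*5²))² = (4 + (-8 + 4*25))² = (4 + (-8 + 100))² = (4 + 92)² = 96² = 9216)
(-101 + 111/L(-1))*S = (-101 + 111/(⅐))*9216 = (-101 + 111*7)*9216 = (-101 + 777)*9216 = 676*9216 = 6230016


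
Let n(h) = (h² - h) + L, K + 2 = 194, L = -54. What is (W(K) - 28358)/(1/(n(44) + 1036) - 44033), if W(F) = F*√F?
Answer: 81500892/126550841 - 4414464*√3/126550841 ≈ 0.58360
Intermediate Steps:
K = 192 (K = -2 + 194 = 192)
n(h) = -54 + h² - h (n(h) = (h² - h) - 54 = -54 + h² - h)
W(F) = F^(3/2)
(W(K) - 28358)/(1/(n(44) + 1036) - 44033) = (192^(3/2) - 28358)/(1/((-54 + 44² - 1*44) + 1036) - 44033) = (1536*√3 - 28358)/(1/((-54 + 1936 - 44) + 1036) - 44033) = (-28358 + 1536*√3)/(1/(1838 + 1036) - 44033) = (-28358 + 1536*√3)/(1/2874 - 44033) = (-28358 + 1536*√3)/(-126550841/2874) = (-28358 + 1536*√3)*(-2874/126550841) = 81500892/126550841 - 4414464*√3/126550841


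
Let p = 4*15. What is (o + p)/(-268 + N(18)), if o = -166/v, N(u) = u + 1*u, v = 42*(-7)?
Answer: -307/1176 ≈ -0.26105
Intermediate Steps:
v = -294
N(u) = 2*u (N(u) = u + u = 2*u)
p = 60
o = 83/147 (o = -166/(-294) = -166*(-1/294) = 83/147 ≈ 0.56463)
(o + p)/(-268 + N(18)) = (83/147 + 60)/(-268 + 2*18) = 8903/(147*(-268 + 36)) = (8903/147)/(-232) = (8903/147)*(-1/232) = -307/1176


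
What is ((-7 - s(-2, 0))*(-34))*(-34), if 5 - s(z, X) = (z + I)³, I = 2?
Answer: -13872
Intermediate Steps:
s(z, X) = 5 - (2 + z)³ (s(z, X) = 5 - (z + 2)³ = 5 - (2 + z)³)
((-7 - s(-2, 0))*(-34))*(-34) = ((-7 - (5 - (2 - 2)³))*(-34))*(-34) = ((-7 - (5 - 1*0³))*(-34))*(-34) = ((-7 - (5 - 1*0))*(-34))*(-34) = ((-7 - (5 + 0))*(-34))*(-34) = ((-7 - 1*5)*(-34))*(-34) = ((-7 - 5)*(-34))*(-34) = -12*(-34)*(-34) = 408*(-34) = -13872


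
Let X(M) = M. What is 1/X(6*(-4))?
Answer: -1/24 ≈ -0.041667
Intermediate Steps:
1/X(6*(-4)) = 1/(6*(-4)) = 1/(-24) = -1/24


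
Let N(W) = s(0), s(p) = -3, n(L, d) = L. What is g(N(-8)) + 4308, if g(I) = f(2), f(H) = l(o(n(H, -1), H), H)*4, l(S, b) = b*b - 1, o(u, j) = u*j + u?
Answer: 4320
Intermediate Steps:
o(u, j) = u + j*u (o(u, j) = j*u + u = u + j*u)
l(S, b) = -1 + b**2 (l(S, b) = b**2 - 1 = -1 + b**2)
f(H) = -4 + 4*H**2 (f(H) = (-1 + H**2)*4 = -4 + 4*H**2)
N(W) = -3
g(I) = 12 (g(I) = -4 + 4*2**2 = -4 + 4*4 = -4 + 16 = 12)
g(N(-8)) + 4308 = 12 + 4308 = 4320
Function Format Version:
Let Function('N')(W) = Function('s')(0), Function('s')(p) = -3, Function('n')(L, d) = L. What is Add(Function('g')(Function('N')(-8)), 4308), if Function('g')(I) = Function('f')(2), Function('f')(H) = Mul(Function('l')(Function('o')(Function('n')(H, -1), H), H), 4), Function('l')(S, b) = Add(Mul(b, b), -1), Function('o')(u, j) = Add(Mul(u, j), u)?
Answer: 4320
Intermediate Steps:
Function('o')(u, j) = Add(u, Mul(j, u)) (Function('o')(u, j) = Add(Mul(j, u), u) = Add(u, Mul(j, u)))
Function('l')(S, b) = Add(-1, Pow(b, 2)) (Function('l')(S, b) = Add(Pow(b, 2), -1) = Add(-1, Pow(b, 2)))
Function('f')(H) = Add(-4, Mul(4, Pow(H, 2))) (Function('f')(H) = Mul(Add(-1, Pow(H, 2)), 4) = Add(-4, Mul(4, Pow(H, 2))))
Function('N')(W) = -3
Function('g')(I) = 12 (Function('g')(I) = Add(-4, Mul(4, Pow(2, 2))) = Add(-4, Mul(4, 4)) = Add(-4, 16) = 12)
Add(Function('g')(Function('N')(-8)), 4308) = Add(12, 4308) = 4320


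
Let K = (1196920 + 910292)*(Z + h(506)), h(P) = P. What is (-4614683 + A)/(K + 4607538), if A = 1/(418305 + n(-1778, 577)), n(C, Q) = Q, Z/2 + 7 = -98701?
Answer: 1933007644405/173805245265186924 ≈ 1.1122e-5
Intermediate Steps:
Z = -197416 (Z = -14 + 2*(-98701) = -14 - 197402 = -197416)
A = 1/418882 (A = 1/(418305 + 577) = 1/418882 ≈ 2.3873e-6)
K = -414931114920 (K = (1196920 + 910292)*(-197416 + 506) = 2107212*(-196910) = -414931114920)
(-4614683 + A)/(K + 4607538) = (-4614683 + 1/418882)/(-414931114920 + 4607538) = -1933007644405/418882/(-414926507382) = -1933007644405/418882*(-1/414926507382) = 1933007644405/173805245265186924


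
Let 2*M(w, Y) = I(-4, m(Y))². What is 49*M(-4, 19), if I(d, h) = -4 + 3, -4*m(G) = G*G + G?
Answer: 49/2 ≈ 24.500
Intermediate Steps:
m(G) = -G/4 - G²/4 (m(G) = -(G*G + G)/4 = -(G² + G)/4 = -(G + G²)/4 = -G/4 - G²/4)
I(d, h) = -1
M(w, Y) = ½ (M(w, Y) = (½)*(-1)² = (½)*1 = ½)
49*M(-4, 19) = 49*(½) = 49/2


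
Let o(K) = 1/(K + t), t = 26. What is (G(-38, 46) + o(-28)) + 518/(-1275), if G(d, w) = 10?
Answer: 23189/2550 ≈ 9.0937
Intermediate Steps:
o(K) = 1/(26 + K) (o(K) = 1/(K + 26) = 1/(26 + K))
(G(-38, 46) + o(-28)) + 518/(-1275) = (10 + 1/(26 - 28)) + 518/(-1275) = (10 + 1/(-2)) + 518*(-1/1275) = (10 - ½) - 518/1275 = 19/2 - 518/1275 = 23189/2550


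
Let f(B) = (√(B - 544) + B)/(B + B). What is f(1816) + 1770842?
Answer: 3541685/2 + √318/1816 ≈ 1.7708e+6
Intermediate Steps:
f(B) = (B + √(-544 + B))/(2*B) (f(B) = (√(-544 + B) + B)/((2*B)) = (B + √(-544 + B))*(1/(2*B)) = (B + √(-544 + B))/(2*B))
f(1816) + 1770842 = (½)*(1816 + √(-544 + 1816))/1816 + 1770842 = (½)*(1/1816)*(1816 + √1272) + 1770842 = (½)*(1/1816)*(1816 + 2*√318) + 1770842 = (½ + √318/1816) + 1770842 = 3541685/2 + √318/1816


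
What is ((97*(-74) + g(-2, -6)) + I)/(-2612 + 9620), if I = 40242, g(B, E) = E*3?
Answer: 16523/3504 ≈ 4.7155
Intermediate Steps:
g(B, E) = 3*E
((97*(-74) + g(-2, -6)) + I)/(-2612 + 9620) = ((97*(-74) + 3*(-6)) + 40242)/(-2612 + 9620) = ((-7178 - 18) + 40242)/7008 = (-7196 + 40242)*(1/7008) = 33046*(1/7008) = 16523/3504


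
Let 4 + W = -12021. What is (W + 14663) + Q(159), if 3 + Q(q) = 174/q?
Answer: 139713/53 ≈ 2636.1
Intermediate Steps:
W = -12025 (W = -4 - 12021 = -12025)
Q(q) = -3 + 174/q
(W + 14663) + Q(159) = (-12025 + 14663) + (-3 + 174/159) = 2638 + (-3 + 174*(1/159)) = 2638 + (-3 + 58/53) = 2638 - 101/53 = 139713/53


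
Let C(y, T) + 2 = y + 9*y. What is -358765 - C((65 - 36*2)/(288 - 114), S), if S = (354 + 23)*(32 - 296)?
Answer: -31212346/87 ≈ -3.5876e+5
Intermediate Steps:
S = -99528 (S = 377*(-264) = -99528)
C(y, T) = -2 + 10*y (C(y, T) = -2 + (y + 9*y) = -2 + 10*y)
-358765 - C((65 - 36*2)/(288 - 114), S) = -358765 - (-2 + 10*((65 - 36*2)/(288 - 114))) = -358765 - (-2 + 10*((65 - 72)/174)) = -358765 - (-2 + 10*(-7*1/174)) = -358765 - (-2 + 10*(-7/174)) = -358765 - (-2 - 35/87) = -358765 - 1*(-209/87) = -358765 + 209/87 = -31212346/87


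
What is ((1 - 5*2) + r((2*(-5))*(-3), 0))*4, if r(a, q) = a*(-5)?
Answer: -636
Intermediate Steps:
r(a, q) = -5*a
((1 - 5*2) + r((2*(-5))*(-3), 0))*4 = ((1 - 5*2) - 5*2*(-5)*(-3))*4 = ((1 - 10) - (-50)*(-3))*4 = (-9 - 5*30)*4 = (-9 - 150)*4 = -159*4 = -636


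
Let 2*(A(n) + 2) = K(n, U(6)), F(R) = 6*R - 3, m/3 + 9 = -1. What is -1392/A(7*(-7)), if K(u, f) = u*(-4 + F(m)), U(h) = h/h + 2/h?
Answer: -928/3053 ≈ -0.30396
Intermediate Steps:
m = -30 (m = -27 + 3*(-1) = -27 - 3 = -30)
F(R) = -3 + 6*R
U(h) = 1 + 2/h
K(u, f) = -187*u (K(u, f) = u*(-4 + (-3 + 6*(-30))) = u*(-4 + (-3 - 180)) = u*(-4 - 183) = u*(-187) = -187*u)
A(n) = -2 - 187*n/2 (A(n) = -2 + (-187*n)/2 = -2 - 187*n/2)
-1392/A(7*(-7)) = -1392/(-2 - 1309*(-7)/2) = -1392/(-2 - 187/2*(-49)) = -1392/(-2 + 9163/2) = -1392/9159/2 = -1392*2/9159 = -928/3053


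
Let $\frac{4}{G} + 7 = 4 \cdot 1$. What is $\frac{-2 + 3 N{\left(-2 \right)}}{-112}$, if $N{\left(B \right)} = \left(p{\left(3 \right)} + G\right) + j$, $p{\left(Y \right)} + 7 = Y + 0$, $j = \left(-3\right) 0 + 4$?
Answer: $\frac{3}{56} \approx 0.053571$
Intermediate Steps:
$G = - \frac{4}{3}$ ($G = \frac{4}{-7 + 4 \cdot 1} = \frac{4}{-7 + 4} = \frac{4}{-3} = 4 \left(- \frac{1}{3}\right) = - \frac{4}{3} \approx -1.3333$)
$j = 4$ ($j = 0 + 4 = 4$)
$p{\left(Y \right)} = -7 + Y$ ($p{\left(Y \right)} = -7 + \left(Y + 0\right) = -7 + Y$)
$N{\left(B \right)} = - \frac{4}{3}$ ($N{\left(B \right)} = \left(\left(-7 + 3\right) - \frac{4}{3}\right) + 4 = \left(-4 - \frac{4}{3}\right) + 4 = - \frac{16}{3} + 4 = - \frac{4}{3}$)
$\frac{-2 + 3 N{\left(-2 \right)}}{-112} = \frac{-2 + 3 \left(- \frac{4}{3}\right)}{-112} = \left(-2 - 4\right) \left(- \frac{1}{112}\right) = \left(-6\right) \left(- \frac{1}{112}\right) = \frac{3}{56}$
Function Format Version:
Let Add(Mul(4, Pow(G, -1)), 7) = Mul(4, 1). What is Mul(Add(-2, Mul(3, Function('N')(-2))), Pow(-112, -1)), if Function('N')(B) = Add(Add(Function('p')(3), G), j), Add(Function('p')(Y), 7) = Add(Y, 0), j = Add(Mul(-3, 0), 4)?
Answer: Rational(3, 56) ≈ 0.053571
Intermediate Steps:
G = Rational(-4, 3) (G = Mul(4, Pow(Add(-7, Mul(4, 1)), -1)) = Mul(4, Pow(Add(-7, 4), -1)) = Mul(4, Pow(-3, -1)) = Mul(4, Rational(-1, 3)) = Rational(-4, 3) ≈ -1.3333)
j = 4 (j = Add(0, 4) = 4)
Function('p')(Y) = Add(-7, Y) (Function('p')(Y) = Add(-7, Add(Y, 0)) = Add(-7, Y))
Function('N')(B) = Rational(-4, 3) (Function('N')(B) = Add(Add(Add(-7, 3), Rational(-4, 3)), 4) = Add(Add(-4, Rational(-4, 3)), 4) = Add(Rational(-16, 3), 4) = Rational(-4, 3))
Mul(Add(-2, Mul(3, Function('N')(-2))), Pow(-112, -1)) = Mul(Add(-2, Mul(3, Rational(-4, 3))), Pow(-112, -1)) = Mul(Add(-2, -4), Rational(-1, 112)) = Mul(-6, Rational(-1, 112)) = Rational(3, 56)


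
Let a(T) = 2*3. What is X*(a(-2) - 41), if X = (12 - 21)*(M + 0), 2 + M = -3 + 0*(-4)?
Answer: -1575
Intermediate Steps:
M = -5 (M = -2 + (-3 + 0*(-4)) = -2 + (-3 + 0) = -2 - 3 = -5)
X = 45 (X = (12 - 21)*(-5 + 0) = -9*(-5) = 45)
a(T) = 6
X*(a(-2) - 41) = 45*(6 - 41) = 45*(-35) = -1575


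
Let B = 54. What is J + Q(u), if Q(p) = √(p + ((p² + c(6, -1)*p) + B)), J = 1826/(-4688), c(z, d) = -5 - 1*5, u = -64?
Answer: -913/2344 + √4726 ≈ 68.356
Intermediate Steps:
c(z, d) = -10 (c(z, d) = -5 - 5 = -10)
J = -913/2344 (J = 1826*(-1/4688) = -913/2344 ≈ -0.38950)
Q(p) = √(54 + p² - 9*p) (Q(p) = √(p + ((p² - 10*p) + 54)) = √(p + (54 + p² - 10*p)) = √(54 + p² - 9*p))
J + Q(u) = -913/2344 + √(54 + (-64)² - 9*(-64)) = -913/2344 + √(54 + 4096 + 576) = -913/2344 + √4726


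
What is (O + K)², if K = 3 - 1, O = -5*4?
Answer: 324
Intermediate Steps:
O = -20
K = 2
(O + K)² = (-20 + 2)² = (-18)² = 324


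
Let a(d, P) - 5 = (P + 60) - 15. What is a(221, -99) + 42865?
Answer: 42816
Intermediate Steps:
a(d, P) = 50 + P (a(d, P) = 5 + ((P + 60) - 15) = 5 + ((60 + P) - 15) = 5 + (45 + P) = 50 + P)
a(221, -99) + 42865 = (50 - 99) + 42865 = -49 + 42865 = 42816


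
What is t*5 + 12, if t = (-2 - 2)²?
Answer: 92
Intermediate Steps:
t = 16 (t = (-4)² = 16)
t*5 + 12 = 16*5 + 12 = 80 + 12 = 92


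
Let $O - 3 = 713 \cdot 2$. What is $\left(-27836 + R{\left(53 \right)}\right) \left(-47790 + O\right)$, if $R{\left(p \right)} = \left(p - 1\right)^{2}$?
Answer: $1165144652$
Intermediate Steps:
$O = 1429$ ($O = 3 + 713 \cdot 2 = 3 + 1426 = 1429$)
$R{\left(p \right)} = \left(-1 + p\right)^{2}$
$\left(-27836 + R{\left(53 \right)}\right) \left(-47790 + O\right) = \left(-27836 + \left(-1 + 53\right)^{2}\right) \left(-47790 + 1429\right) = \left(-27836 + 52^{2}\right) \left(-46361\right) = \left(-27836 + 2704\right) \left(-46361\right) = \left(-25132\right) \left(-46361\right) = 1165144652$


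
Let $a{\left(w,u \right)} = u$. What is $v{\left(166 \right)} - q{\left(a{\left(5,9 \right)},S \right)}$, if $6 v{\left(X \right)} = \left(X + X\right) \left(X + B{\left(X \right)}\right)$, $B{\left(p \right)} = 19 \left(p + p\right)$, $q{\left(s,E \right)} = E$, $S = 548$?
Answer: $357680$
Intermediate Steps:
$B{\left(p \right)} = 38 p$ ($B{\left(p \right)} = 19 \cdot 2 p = 38 p$)
$v{\left(X \right)} = 13 X^{2}$ ($v{\left(X \right)} = \frac{\left(X + X\right) \left(X + 38 X\right)}{6} = \frac{2 X 39 X}{6} = \frac{78 X^{2}}{6} = 13 X^{2}$)
$v{\left(166 \right)} - q{\left(a{\left(5,9 \right)},S \right)} = 13 \cdot 166^{2} - 548 = 13 \cdot 27556 - 548 = 358228 - 548 = 357680$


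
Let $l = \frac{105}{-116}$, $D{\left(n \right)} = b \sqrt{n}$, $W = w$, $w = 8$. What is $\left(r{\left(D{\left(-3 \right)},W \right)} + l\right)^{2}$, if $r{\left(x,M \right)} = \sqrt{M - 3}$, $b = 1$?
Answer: $\frac{78305}{13456} - \frac{105 \sqrt{5}}{58} \approx 1.7713$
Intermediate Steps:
$W = 8$
$D{\left(n \right)} = \sqrt{n}$ ($D{\left(n \right)} = 1 \sqrt{n} = \sqrt{n}$)
$r{\left(x,M \right)} = \sqrt{-3 + M}$
$l = - \frac{105}{116}$ ($l = 105 \left(- \frac{1}{116}\right) = - \frac{105}{116} \approx -0.90517$)
$\left(r{\left(D{\left(-3 \right)},W \right)} + l\right)^{2} = \left(\sqrt{-3 + 8} - \frac{105}{116}\right)^{2} = \left(\sqrt{5} - \frac{105}{116}\right)^{2} = \left(- \frac{105}{116} + \sqrt{5}\right)^{2}$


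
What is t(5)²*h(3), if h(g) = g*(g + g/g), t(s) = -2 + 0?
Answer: 48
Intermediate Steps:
t(s) = -2
h(g) = g*(1 + g) (h(g) = g*(g + 1) = g*(1 + g))
t(5)²*h(3) = (-2)²*(3*(1 + 3)) = 4*(3*4) = 4*12 = 48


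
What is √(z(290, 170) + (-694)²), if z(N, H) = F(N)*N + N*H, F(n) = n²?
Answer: 8*√389374 ≈ 4992.0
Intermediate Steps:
z(N, H) = N³ + H*N (z(N, H) = N²*N + N*H = N³ + H*N)
√(z(290, 170) + (-694)²) = √(290*(170 + 290²) + (-694)²) = √(290*(170 + 84100) + 481636) = √(290*84270 + 481636) = √(24438300 + 481636) = √24919936 = 8*√389374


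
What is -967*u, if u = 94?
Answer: -90898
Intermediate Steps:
-967*u = -967*94 = -90898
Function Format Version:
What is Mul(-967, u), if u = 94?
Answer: -90898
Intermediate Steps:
Mul(-967, u) = Mul(-967, 94) = -90898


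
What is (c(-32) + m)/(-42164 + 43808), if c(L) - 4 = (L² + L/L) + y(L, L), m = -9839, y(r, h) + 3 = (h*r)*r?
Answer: -41581/1644 ≈ -25.293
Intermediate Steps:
y(r, h) = -3 + h*r² (y(r, h) = -3 + (h*r)*r = -3 + h*r²)
c(L) = 2 + L² + L³ (c(L) = 4 + ((L² + L/L) + (-3 + L*L²)) = 4 + ((L² + 1) + (-3 + L³)) = 4 + ((1 + L²) + (-3 + L³)) = 4 + (-2 + L² + L³) = 2 + L² + L³)
(c(-32) + m)/(-42164 + 43808) = ((2 + (-32)² + (-32)³) - 9839)/(-42164 + 43808) = ((2 + 1024 - 32768) - 9839)/1644 = (-31742 - 9839)*(1/1644) = -41581*1/1644 = -41581/1644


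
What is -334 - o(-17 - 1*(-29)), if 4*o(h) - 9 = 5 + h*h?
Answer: -747/2 ≈ -373.50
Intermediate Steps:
o(h) = 7/2 + h²/4 (o(h) = 9/4 + (5 + h*h)/4 = 9/4 + (5 + h²)/4 = 9/4 + (5/4 + h²/4) = 7/2 + h²/4)
-334 - o(-17 - 1*(-29)) = -334 - (7/2 + (-17 - 1*(-29))²/4) = -334 - (7/2 + (-17 + 29)²/4) = -334 - (7/2 + (¼)*12²) = -334 - (7/2 + (¼)*144) = -334 - (7/2 + 36) = -334 - 1*79/2 = -334 - 79/2 = -747/2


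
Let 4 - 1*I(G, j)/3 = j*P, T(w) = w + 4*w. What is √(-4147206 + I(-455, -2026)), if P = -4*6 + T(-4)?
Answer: 3*I*√490514 ≈ 2101.1*I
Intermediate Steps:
T(w) = 5*w
P = -44 (P = -4*6 + 5*(-4) = -24 - 20 = -44)
I(G, j) = 12 + 132*j (I(G, j) = 12 - 3*j*(-44) = 12 - (-132)*j = 12 + 132*j)
√(-4147206 + I(-455, -2026)) = √(-4147206 + (12 + 132*(-2026))) = √(-4147206 + (12 - 267432)) = √(-4147206 - 267420) = √(-4414626) = 3*I*√490514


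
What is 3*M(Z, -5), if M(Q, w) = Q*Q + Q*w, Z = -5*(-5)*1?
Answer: 1500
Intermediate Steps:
Z = 25 (Z = 25*1 = 25)
M(Q, w) = Q² + Q*w
3*M(Z, -5) = 3*(25*(25 - 5)) = 3*(25*20) = 3*500 = 1500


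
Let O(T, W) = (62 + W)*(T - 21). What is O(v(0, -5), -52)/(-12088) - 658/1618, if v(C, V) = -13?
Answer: -925473/2444798 ≈ -0.37855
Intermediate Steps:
O(T, W) = (-21 + T)*(62 + W) (O(T, W) = (62 + W)*(-21 + T) = (-21 + T)*(62 + W))
O(v(0, -5), -52)/(-12088) - 658/1618 = (-1302 - 21*(-52) + 62*(-13) - 13*(-52))/(-12088) - 658/1618 = (-1302 + 1092 - 806 + 676)*(-1/12088) - 658*1/1618 = -340*(-1/12088) - 329/809 = 85/3022 - 329/809 = -925473/2444798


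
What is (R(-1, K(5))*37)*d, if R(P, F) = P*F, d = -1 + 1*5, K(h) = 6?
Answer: -888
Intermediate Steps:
d = 4 (d = -1 + 5 = 4)
R(P, F) = F*P
(R(-1, K(5))*37)*d = ((6*(-1))*37)*4 = -6*37*4 = -222*4 = -888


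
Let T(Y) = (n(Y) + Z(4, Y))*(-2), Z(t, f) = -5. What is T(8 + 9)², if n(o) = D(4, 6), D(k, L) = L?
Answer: 4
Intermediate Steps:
n(o) = 6
T(Y) = -2 (T(Y) = (6 - 5)*(-2) = 1*(-2) = -2)
T(8 + 9)² = (-2)² = 4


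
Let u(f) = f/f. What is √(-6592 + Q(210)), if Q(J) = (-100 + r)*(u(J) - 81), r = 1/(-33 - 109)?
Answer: 6*√197238/71 ≈ 37.531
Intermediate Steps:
u(f) = 1
r = -1/142 (r = 1/(-142) = -1/142 ≈ -0.0070423)
Q(J) = 568040/71 (Q(J) = (-100 - 1/142)*(1 - 81) = -14201/142*(-80) = 568040/71)
√(-6592 + Q(210)) = √(-6592 + 568040/71) = √(100008/71) = 6*√197238/71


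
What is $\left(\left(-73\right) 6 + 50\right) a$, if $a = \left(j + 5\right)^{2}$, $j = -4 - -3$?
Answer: $-6208$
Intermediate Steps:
$j = -1$ ($j = -4 + 3 = -1$)
$a = 16$ ($a = \left(-1 + 5\right)^{2} = 4^{2} = 16$)
$\left(\left(-73\right) 6 + 50\right) a = \left(\left(-73\right) 6 + 50\right) 16 = \left(-438 + 50\right) 16 = \left(-388\right) 16 = -6208$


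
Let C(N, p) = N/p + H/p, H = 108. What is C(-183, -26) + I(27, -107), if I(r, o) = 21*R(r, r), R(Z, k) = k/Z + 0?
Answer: 621/26 ≈ 23.885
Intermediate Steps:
R(Z, k) = k/Z (R(Z, k) = k/Z + 0 = k/Z)
I(r, o) = 21 (I(r, o) = 21*(r/r) = 21*1 = 21)
C(N, p) = 108/p + N/p (C(N, p) = N/p + 108/p = 108/p + N/p)
C(-183, -26) + I(27, -107) = (108 - 183)/(-26) + 21 = -1/26*(-75) + 21 = 75/26 + 21 = 621/26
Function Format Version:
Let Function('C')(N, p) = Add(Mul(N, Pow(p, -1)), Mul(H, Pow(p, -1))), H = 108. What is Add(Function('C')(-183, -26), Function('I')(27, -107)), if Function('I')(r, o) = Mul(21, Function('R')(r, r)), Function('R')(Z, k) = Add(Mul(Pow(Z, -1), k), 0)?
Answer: Rational(621, 26) ≈ 23.885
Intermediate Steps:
Function('R')(Z, k) = Mul(k, Pow(Z, -1)) (Function('R')(Z, k) = Add(Mul(k, Pow(Z, -1)), 0) = Mul(k, Pow(Z, -1)))
Function('I')(r, o) = 21 (Function('I')(r, o) = Mul(21, Mul(r, Pow(r, -1))) = Mul(21, 1) = 21)
Function('C')(N, p) = Add(Mul(108, Pow(p, -1)), Mul(N, Pow(p, -1))) (Function('C')(N, p) = Add(Mul(N, Pow(p, -1)), Mul(108, Pow(p, -1))) = Add(Mul(108, Pow(p, -1)), Mul(N, Pow(p, -1))))
Add(Function('C')(-183, -26), Function('I')(27, -107)) = Add(Mul(Pow(-26, -1), Add(108, -183)), 21) = Add(Mul(Rational(-1, 26), -75), 21) = Add(Rational(75, 26), 21) = Rational(621, 26)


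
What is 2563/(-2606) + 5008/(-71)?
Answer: -13232821/185026 ≈ -71.519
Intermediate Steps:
2563/(-2606) + 5008/(-71) = 2563*(-1/2606) + 5008*(-1/71) = -2563/2606 - 5008/71 = -13232821/185026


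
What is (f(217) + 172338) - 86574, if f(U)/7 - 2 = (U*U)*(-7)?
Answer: -2221583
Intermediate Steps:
f(U) = 14 - 49*U**2 (f(U) = 14 + 7*((U*U)*(-7)) = 14 + 7*(U**2*(-7)) = 14 + 7*(-7*U**2) = 14 - 49*U**2)
(f(217) + 172338) - 86574 = ((14 - 49*217**2) + 172338) - 86574 = ((14 - 49*47089) + 172338) - 86574 = ((14 - 2307361) + 172338) - 86574 = (-2307347 + 172338) - 86574 = -2135009 - 86574 = -2221583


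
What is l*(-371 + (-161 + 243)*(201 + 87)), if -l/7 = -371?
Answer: 60367265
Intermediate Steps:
l = 2597 (l = -7*(-371) = 2597)
l*(-371 + (-161 + 243)*(201 + 87)) = 2597*(-371 + (-161 + 243)*(201 + 87)) = 2597*(-371 + 82*288) = 2597*(-371 + 23616) = 2597*23245 = 60367265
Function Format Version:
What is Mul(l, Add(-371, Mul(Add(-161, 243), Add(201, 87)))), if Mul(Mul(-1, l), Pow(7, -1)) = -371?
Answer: 60367265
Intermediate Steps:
l = 2597 (l = Mul(-7, -371) = 2597)
Mul(l, Add(-371, Mul(Add(-161, 243), Add(201, 87)))) = Mul(2597, Add(-371, Mul(Add(-161, 243), Add(201, 87)))) = Mul(2597, Add(-371, Mul(82, 288))) = Mul(2597, Add(-371, 23616)) = Mul(2597, 23245) = 60367265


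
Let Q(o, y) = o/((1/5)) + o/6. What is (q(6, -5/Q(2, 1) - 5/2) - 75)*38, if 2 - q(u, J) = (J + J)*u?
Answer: -43814/31 ≈ -1413.4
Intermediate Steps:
Q(o, y) = 31*o/6 (Q(o, y) = o/((1*(⅕))) + o*(⅙) = o/(⅕) + o/6 = o*5 + o/6 = 5*o + o/6 = 31*o/6)
q(u, J) = 2 - 2*J*u (q(u, J) = 2 - (J + J)*u = 2 - 2*J*u)
(q(6, -5/Q(2, 1) - 5/2) - 75)*38 = ((2 - 2*(-5/((31/6)*2) - 5/2)*6) - 75)*38 = ((2 - 2*(-5/31/3 - 5*½)*6) - 75)*38 = ((2 - 2*(-5*3/31 - 5/2)*6) - 75)*38 = ((2 - 2*(-15/31 - 5/2)*6) - 75)*38 = ((2 - 2*(-185/62)*6) - 75)*38 = ((2 + 1110/31) - 75)*38 = (1172/31 - 75)*38 = -1153/31*38 = -43814/31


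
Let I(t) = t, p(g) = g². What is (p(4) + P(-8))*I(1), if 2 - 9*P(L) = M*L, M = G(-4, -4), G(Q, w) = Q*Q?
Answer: 274/9 ≈ 30.444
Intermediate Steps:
G(Q, w) = Q²
M = 16 (M = (-4)² = 16)
P(L) = 2/9 - 16*L/9
(p(4) + P(-8))*I(1) = (4² + (2/9 - 16/9*(-8)))*1 = (16 + (2/9 + 128/9))*1 = (16 + 130/9)*1 = (274/9)*1 = 274/9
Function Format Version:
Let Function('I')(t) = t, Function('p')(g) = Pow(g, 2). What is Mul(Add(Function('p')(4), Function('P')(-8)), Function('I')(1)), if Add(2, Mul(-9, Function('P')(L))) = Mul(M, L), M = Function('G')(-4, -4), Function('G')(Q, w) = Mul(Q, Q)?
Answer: Rational(274, 9) ≈ 30.444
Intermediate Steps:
Function('G')(Q, w) = Pow(Q, 2)
M = 16 (M = Pow(-4, 2) = 16)
Function('P')(L) = Add(Rational(2, 9), Mul(Rational(-16, 9), L)) (Function('P')(L) = Add(Rational(2, 9), Mul(Rational(-1, 9), Mul(16, L))) = Add(Rational(2, 9), Mul(Rational(-16, 9), L)))
Mul(Add(Function('p')(4), Function('P')(-8)), Function('I')(1)) = Mul(Add(Pow(4, 2), Add(Rational(2, 9), Mul(Rational(-16, 9), -8))), 1) = Mul(Add(16, Add(Rational(2, 9), Rational(128, 9))), 1) = Mul(Add(16, Rational(130, 9)), 1) = Mul(Rational(274, 9), 1) = Rational(274, 9)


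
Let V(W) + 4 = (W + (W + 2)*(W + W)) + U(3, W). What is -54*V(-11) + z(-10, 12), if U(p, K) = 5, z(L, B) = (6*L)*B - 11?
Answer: -10883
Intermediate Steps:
z(L, B) = -11 + 6*B*L (z(L, B) = 6*B*L - 11 = -11 + 6*B*L)
V(W) = 1 + W + 2*W*(2 + W) (V(W) = -4 + ((W + (W + 2)*(W + W)) + 5) = -4 + ((W + (2 + W)*(2*W)) + 5) = -4 + ((W + 2*W*(2 + W)) + 5) = -4 + (5 + W + 2*W*(2 + W)) = 1 + W + 2*W*(2 + W))
-54*V(-11) + z(-10, 12) = -54*(1 + 2*(-11)² + 5*(-11)) + (-11 + 6*12*(-10)) = -54*(1 + 2*121 - 55) + (-11 - 720) = -54*(1 + 242 - 55) - 731 = -54*188 - 731 = -10152 - 731 = -10883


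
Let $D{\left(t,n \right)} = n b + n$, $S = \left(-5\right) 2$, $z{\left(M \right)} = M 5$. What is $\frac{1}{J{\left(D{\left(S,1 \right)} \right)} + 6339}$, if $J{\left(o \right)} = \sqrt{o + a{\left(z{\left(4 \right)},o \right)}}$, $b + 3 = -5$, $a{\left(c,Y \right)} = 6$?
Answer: $\frac{6339}{40182922} - \frac{i}{40182922} \approx 0.00015775 - 2.4886 \cdot 10^{-8} i$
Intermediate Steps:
$z{\left(M \right)} = 5 M$
$b = -8$ ($b = -3 - 5 = -8$)
$S = -10$
$D{\left(t,n \right)} = - 7 n$ ($D{\left(t,n \right)} = n \left(-8\right) + n = - 8 n + n = - 7 n$)
$J{\left(o \right)} = \sqrt{6 + o}$ ($J{\left(o \right)} = \sqrt{o + 6} = \sqrt{6 + o}$)
$\frac{1}{J{\left(D{\left(S,1 \right)} \right)} + 6339} = \frac{1}{\sqrt{6 - 7} + 6339} = \frac{1}{\sqrt{-1} + 6339} = \frac{1}{i + 6339} = \frac{1}{6339 + i} = \frac{6339 - i}{40182922}$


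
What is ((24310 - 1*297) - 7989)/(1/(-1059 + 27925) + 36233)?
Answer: 430500784/973435779 ≈ 0.44225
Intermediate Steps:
((24310 - 1*297) - 7989)/(1/(-1059 + 27925) + 36233) = ((24310 - 297) - 7989)/(1/26866 + 36233) = (24013 - 7989)/(1/26866 + 36233) = 16024/(973435779/26866) = 16024*(26866/973435779) = 430500784/973435779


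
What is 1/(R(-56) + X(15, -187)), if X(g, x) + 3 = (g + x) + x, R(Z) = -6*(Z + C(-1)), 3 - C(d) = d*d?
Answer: -1/38 ≈ -0.026316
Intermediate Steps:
C(d) = 3 - d**2 (C(d) = 3 - d*d = 3 - d**2)
R(Z) = -12 - 6*Z (R(Z) = -6*(Z + (3 - 1*(-1)**2)) = -6*(Z + (3 - 1*1)) = -6*(Z + (3 - 1)) = -6*(Z + 2) = -6*(2 + Z) = -12 - 6*Z)
X(g, x) = -3 + g + 2*x (X(g, x) = -3 + ((g + x) + x) = -3 + (g + 2*x) = -3 + g + 2*x)
1/(R(-56) + X(15, -187)) = 1/((-12 - 6*(-56)) + (-3 + 15 + 2*(-187))) = 1/((-12 + 336) + (-3 + 15 - 374)) = 1/(324 - 362) = 1/(-38) = -1/38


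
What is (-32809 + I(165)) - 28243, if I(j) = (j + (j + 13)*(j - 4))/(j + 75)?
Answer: -14623657/240 ≈ -60932.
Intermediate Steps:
I(j) = (j + (-4 + j)*(13 + j))/(75 + j) (I(j) = (j + (13 + j)*(-4 + j))/(75 + j) = (j + (-4 + j)*(13 + j))/(75 + j))
(-32809 + I(165)) - 28243 = (-32809 + (-52 + 165**2 + 10*165)/(75 + 165)) - 28243 = (-32809 + (-52 + 27225 + 1650)/240) - 28243 = (-32809 + (1/240)*28823) - 28243 = (-32809 + 28823/240) - 28243 = -7845337/240 - 28243 = -14623657/240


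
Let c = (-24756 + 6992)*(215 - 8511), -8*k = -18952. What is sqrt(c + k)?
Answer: sqrt(147372513) ≈ 12140.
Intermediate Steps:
k = 2369 (k = -1/8*(-18952) = 2369)
c = 147370144 (c = -17764*(-8296) = 147370144)
sqrt(c + k) = sqrt(147370144 + 2369) = sqrt(147372513)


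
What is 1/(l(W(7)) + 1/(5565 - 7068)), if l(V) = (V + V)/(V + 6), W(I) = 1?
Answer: 10521/2999 ≈ 3.5082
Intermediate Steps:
l(V) = 2*V/(6 + V) (l(V) = (2*V)/(6 + V) = 2*V/(6 + V))
1/(l(W(7)) + 1/(5565 - 7068)) = 1/(2*1/(6 + 1) + 1/(5565 - 7068)) = 1/(2*1/7 + 1/(-1503)) = 1/(2*1*(1/7) - 1/1503) = 1/(2/7 - 1/1503) = 1/(2999/10521) = 10521/2999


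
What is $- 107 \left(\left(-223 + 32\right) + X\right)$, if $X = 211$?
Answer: $-2140$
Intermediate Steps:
$- 107 \left(\left(-223 + 32\right) + X\right) = - 107 \left(\left(-223 + 32\right) + 211\right) = - 107 \left(-191 + 211\right) = \left(-107\right) 20 = -2140$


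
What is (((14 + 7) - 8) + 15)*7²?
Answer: 1372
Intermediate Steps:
(((14 + 7) - 8) + 15)*7² = ((21 - 8) + 15)*49 = (13 + 15)*49 = 28*49 = 1372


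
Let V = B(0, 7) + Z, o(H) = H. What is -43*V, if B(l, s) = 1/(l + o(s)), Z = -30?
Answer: 8987/7 ≈ 1283.9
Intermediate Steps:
B(l, s) = 1/(l + s)
V = -209/7 (V = 1/(0 + 7) - 30 = 1/7 - 30 = ⅐ - 30 = -209/7 ≈ -29.857)
-43*V = -43*(-209/7) = 8987/7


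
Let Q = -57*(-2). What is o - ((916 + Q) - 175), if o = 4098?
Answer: 3243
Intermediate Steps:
Q = 114
o - ((916 + Q) - 175) = 4098 - ((916 + 114) - 175) = 4098 - (1030 - 175) = 4098 - 1*855 = 4098 - 855 = 3243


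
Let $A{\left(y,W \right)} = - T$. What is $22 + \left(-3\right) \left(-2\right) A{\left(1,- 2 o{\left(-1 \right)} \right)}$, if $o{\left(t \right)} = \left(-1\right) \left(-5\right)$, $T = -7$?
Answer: $64$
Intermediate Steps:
$o{\left(t \right)} = 5$
$A{\left(y,W \right)} = 7$ ($A{\left(y,W \right)} = \left(-1\right) \left(-7\right) = 7$)
$22 + \left(-3\right) \left(-2\right) A{\left(1,- 2 o{\left(-1 \right)} \right)} = 22 + \left(-3\right) \left(-2\right) 7 = 22 + 6 \cdot 7 = 22 + 42 = 64$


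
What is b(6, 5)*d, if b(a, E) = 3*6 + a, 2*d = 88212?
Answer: 1058544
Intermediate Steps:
d = 44106 (d = (½)*88212 = 44106)
b(a, E) = 18 + a
b(6, 5)*d = (18 + 6)*44106 = 24*44106 = 1058544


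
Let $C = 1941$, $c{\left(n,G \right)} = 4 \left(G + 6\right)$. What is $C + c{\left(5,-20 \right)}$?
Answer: $1885$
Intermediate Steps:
$c{\left(n,G \right)} = 24 + 4 G$ ($c{\left(n,G \right)} = 4 \left(6 + G\right) = 24 + 4 G$)
$C + c{\left(5,-20 \right)} = 1941 + \left(24 + 4 \left(-20\right)\right) = 1941 + \left(24 - 80\right) = 1941 - 56 = 1885$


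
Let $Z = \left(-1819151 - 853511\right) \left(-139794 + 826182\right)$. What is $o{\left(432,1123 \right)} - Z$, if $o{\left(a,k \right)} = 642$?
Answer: $1834483125498$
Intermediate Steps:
$Z = -1834483124856$ ($Z = \left(-2672662\right) 686388 = -1834483124856$)
$o{\left(432,1123 \right)} - Z = 642 - -1834483124856 = 642 + 1834483124856 = 1834483125498$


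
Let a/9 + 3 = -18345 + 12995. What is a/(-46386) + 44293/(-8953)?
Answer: -180360713/46143762 ≈ -3.9087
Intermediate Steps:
a = -48177 (a = -27 + 9*(-18345 + 12995) = -27 + 9*(-5350) = -27 - 48150 = -48177)
a/(-46386) + 44293/(-8953) = -48177/(-46386) + 44293/(-8953) = -48177*(-1/46386) + 44293*(-1/8953) = 5353/5154 - 44293/8953 = -180360713/46143762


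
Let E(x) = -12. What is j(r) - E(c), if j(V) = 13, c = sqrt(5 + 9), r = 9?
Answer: 25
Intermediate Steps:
c = sqrt(14) ≈ 3.7417
j(r) - E(c) = 13 - 1*(-12) = 13 + 12 = 25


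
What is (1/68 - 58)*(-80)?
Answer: 78860/17 ≈ 4638.8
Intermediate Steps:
(1/68 - 58)*(-80) = -3943/68*(-80) = 78860/17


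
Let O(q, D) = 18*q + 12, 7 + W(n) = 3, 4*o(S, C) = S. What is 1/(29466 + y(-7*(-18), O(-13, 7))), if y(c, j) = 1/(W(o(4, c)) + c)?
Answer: 122/3594853 ≈ 3.3937e-5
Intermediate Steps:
o(S, C) = S/4
W(n) = -4 (W(n) = -7 + 3 = -4)
O(q, D) = 12 + 18*q
y(c, j) = 1/(-4 + c)
1/(29466 + y(-7*(-18), O(-13, 7))) = 1/(29466 + 1/(-4 - 7*(-18))) = 1/(29466 + 1/(-4 + 126)) = 1/(29466 + 1/122) = 1/(3594853/122) = 122/3594853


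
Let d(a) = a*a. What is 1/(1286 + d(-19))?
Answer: 1/1647 ≈ 0.00060716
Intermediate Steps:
d(a) = a²
1/(1286 + d(-19)) = 1/(1286 + (-19)²) = 1/(1286 + 361) = 1/1647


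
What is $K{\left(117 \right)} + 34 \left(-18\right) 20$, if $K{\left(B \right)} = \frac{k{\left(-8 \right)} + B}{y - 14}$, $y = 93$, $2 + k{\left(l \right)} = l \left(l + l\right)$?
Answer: $- \frac{966717}{79} \approx -12237.0$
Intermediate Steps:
$k{\left(l \right)} = -2 + 2 l^{2}$ ($k{\left(l \right)} = -2 + l \left(l + l\right) = -2 + l 2 l = -2 + 2 l^{2}$)
$K{\left(B \right)} = \frac{126}{79} + \frac{B}{79}$ ($K{\left(B \right)} = \frac{\left(-2 + 2 \left(-8\right)^{2}\right) + B}{93 - 14} = \frac{\left(-2 + 2 \cdot 64\right) + B}{79} = \left(\left(-2 + 128\right) + B\right) \frac{1}{79} = \left(126 + B\right) \frac{1}{79} = \frac{126}{79} + \frac{B}{79}$)
$K{\left(117 \right)} + 34 \left(-18\right) 20 = \left(\frac{126}{79} + \frac{1}{79} \cdot 117\right) + 34 \left(-18\right) 20 = \left(\frac{126}{79} + \frac{117}{79}\right) - 12240 = \frac{243}{79} - 12240 = - \frac{966717}{79}$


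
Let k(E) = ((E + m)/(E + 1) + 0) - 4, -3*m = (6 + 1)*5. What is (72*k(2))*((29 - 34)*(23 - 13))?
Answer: 26000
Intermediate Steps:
m = -35/3 (m = -(6 + 1)*5/3 = -7*5/3 = -⅓*35 = -35/3 ≈ -11.667)
k(E) = -4 + (-35/3 + E)/(1 + E) (k(E) = ((E - 35/3)/(E + 1) + 0) - 4 = ((-35/3 + E)/(1 + E) + 0) - 4 = (-35/3 + E)/(1 + E) - 4 = -4 + (-35/3 + E)/(1 + E))
(72*k(2))*((29 - 34)*(23 - 13)) = (72*((-47 - 9*2)/(3*(1 + 2))))*((29 - 34)*(23 - 13)) = (72*((⅓)*(-47 - 18)/3))*(-5*10) = (72*((⅓)*(⅓)*(-65)))*(-50) = (72*(-65/9))*(-50) = -520*(-50) = 26000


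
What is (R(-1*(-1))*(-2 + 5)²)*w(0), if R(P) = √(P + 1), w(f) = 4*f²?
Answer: 0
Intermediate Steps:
R(P) = √(1 + P)
(R(-1*(-1))*(-2 + 5)²)*w(0) = (√(1 - 1*(-1))*(-2 + 5)²)*(4*0²) = (√(1 + 1)*3²)*(4*0) = (√2*9)*0 = (9*√2)*0 = 0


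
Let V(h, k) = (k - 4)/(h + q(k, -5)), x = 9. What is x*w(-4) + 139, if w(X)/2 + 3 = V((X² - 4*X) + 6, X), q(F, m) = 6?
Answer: 899/11 ≈ 81.727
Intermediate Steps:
V(h, k) = (-4 + k)/(6 + h) (V(h, k) = (k - 4)/(h + 6) = (-4 + k)/(6 + h))
w(X) = -6 + 2*(-4 + X)/(12 + X² - 4*X) (w(X) = -6 + 2*((-4 + X)/(6 + ((X² - 4*X) + 6))) = -6 + 2*((-4 + X)/(6 + (6 + X² - 4*X))) = -6 + 2*((-4 + X)/(12 + X² - 4*X)) = -6 + 2*(-4 + X)/(12 + X² - 4*X))
x*w(-4) + 139 = 9*(2*(-40 - 3*(-4)² + 13*(-4))/(12 + (-4)² - 4*(-4))) + 139 = 9*(2*(-40 - 3*16 - 52)/(12 + 16 + 16)) + 139 = 9*(2*(-40 - 48 - 52)/44) + 139 = 9*(2*(1/44)*(-140)) + 139 = 9*(-70/11) + 139 = -630/11 + 139 = 899/11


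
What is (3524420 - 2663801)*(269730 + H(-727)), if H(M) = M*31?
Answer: 212738992467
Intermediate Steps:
H(M) = 31*M
(3524420 - 2663801)*(269730 + H(-727)) = (3524420 - 2663801)*(269730 + 31*(-727)) = 860619*(269730 - 22537) = 860619*247193 = 212738992467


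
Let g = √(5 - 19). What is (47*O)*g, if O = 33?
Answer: 1551*I*√14 ≈ 5803.3*I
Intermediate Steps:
g = I*√14 (g = √(-14) = I*√14 ≈ 3.7417*I)
(47*O)*g = (47*33)*(I*√14) = 1551*(I*√14) = 1551*I*√14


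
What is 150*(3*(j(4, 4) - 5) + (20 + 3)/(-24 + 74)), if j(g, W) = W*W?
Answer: 5019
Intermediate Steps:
j(g, W) = W²
150*(3*(j(4, 4) - 5) + (20 + 3)/(-24 + 74)) = 150*(3*(4² - 5) + (20 + 3)/(-24 + 74)) = 150*(3*(16 - 5) + 23/50) = 150*(3*11 + 23*(1/50)) = 150*(33 + 23/50) = 150*(1673/50) = 5019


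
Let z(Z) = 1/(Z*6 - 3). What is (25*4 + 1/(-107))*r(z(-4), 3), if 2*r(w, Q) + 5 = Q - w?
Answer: -567047/5778 ≈ -98.139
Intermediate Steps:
z(Z) = 1/(-3 + 6*Z) (z(Z) = 1/(6*Z - 3) = 1/(-3 + 6*Z))
r(w, Q) = -5/2 + Q/2 - w/2 (r(w, Q) = -5/2 + (Q - w)/2 = -5/2 + (Q/2 - w/2) = -5/2 + Q/2 - w/2)
(25*4 + 1/(-107))*r(z(-4), 3) = (25*4 + 1/(-107))*(-5/2 + (½)*3 - 1/(6*(-1 + 2*(-4)))) = (100 - 1/107)*(-5/2 + 3/2 - 1/(6*(-1 - 8))) = 10699*(-5/2 + 3/2 - 1/(6*(-9)))/107 = 10699*(-5/2 + 3/2 - (-1)/(6*9))/107 = 10699*(-5/2 + 3/2 - ½*(-1/27))/107 = 10699*(-5/2 + 3/2 + 1/54)/107 = (10699/107)*(-53/54) = -567047/5778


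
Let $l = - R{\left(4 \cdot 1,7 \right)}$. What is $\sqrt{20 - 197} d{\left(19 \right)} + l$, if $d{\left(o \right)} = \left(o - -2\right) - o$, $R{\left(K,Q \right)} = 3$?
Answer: $-3 + 2 i \sqrt{177} \approx -3.0 + 26.608 i$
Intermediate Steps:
$l = -3$ ($l = \left(-1\right) 3 = -3$)
$d{\left(o \right)} = 2$ ($d{\left(o \right)} = \left(o + 2\right) - o = \left(2 + o\right) - o = 2$)
$\sqrt{20 - 197} d{\left(19 \right)} + l = \sqrt{20 - 197} \cdot 2 - 3 = \sqrt{-177} \cdot 2 - 3 = i \sqrt{177} \cdot 2 - 3 = 2 i \sqrt{177} - 3 = -3 + 2 i \sqrt{177}$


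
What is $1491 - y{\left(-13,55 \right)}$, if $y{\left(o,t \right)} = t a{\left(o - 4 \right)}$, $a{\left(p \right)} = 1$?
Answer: $1436$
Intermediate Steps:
$y{\left(o,t \right)} = t$ ($y{\left(o,t \right)} = t 1 = t$)
$1491 - y{\left(-13,55 \right)} = 1491 - 55 = 1436$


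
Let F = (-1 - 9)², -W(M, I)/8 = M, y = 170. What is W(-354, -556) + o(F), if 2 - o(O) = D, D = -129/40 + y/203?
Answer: 23031467/8120 ≈ 2836.4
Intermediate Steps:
D = -19387/8120 (D = -129/40 + 170/203 = -19387/8120 ≈ -2.3876)
W(M, I) = -8*M
F = 100 (F = (-10)² = 100)
o(O) = 35627/8120 (o(O) = 2 - 1*(-19387/8120) = 2 + 19387/8120 = 35627/8120)
W(-354, -556) + o(F) = -8*(-354) + 35627/8120 = 2832 + 35627/8120 = 23031467/8120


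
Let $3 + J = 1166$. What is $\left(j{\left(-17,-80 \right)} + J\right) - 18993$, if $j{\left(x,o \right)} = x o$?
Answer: $-16470$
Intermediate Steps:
$J = 1163$ ($J = -3 + 1166 = 1163$)
$j{\left(x,o \right)} = o x$
$\left(j{\left(-17,-80 \right)} + J\right) - 18993 = \left(\left(-80\right) \left(-17\right) + 1163\right) - 18993 = \left(1360 + 1163\right) - 18993 = 2523 - 18993 = -16470$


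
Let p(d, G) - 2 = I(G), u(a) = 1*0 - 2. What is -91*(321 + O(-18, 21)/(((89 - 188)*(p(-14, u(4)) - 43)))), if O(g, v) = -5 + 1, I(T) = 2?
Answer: -8675639/297 ≈ -29211.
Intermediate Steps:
O(g, v) = -4
u(a) = -2 (u(a) = 0 - 2 = -2)
p(d, G) = 4 (p(d, G) = 2 + 2 = 4)
-91*(321 + O(-18, 21)/(((89 - 188)*(p(-14, u(4)) - 43)))) = -91*(321 - 4*1/((4 - 43)*(89 - 188))) = -91*(321 - 4/((-99*(-39)))) = -91*(321 - 4/3861) = -91*1239377/3861 = -8675639/297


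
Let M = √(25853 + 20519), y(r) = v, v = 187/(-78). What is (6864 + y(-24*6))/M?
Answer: 535205*√11593/1808508 ≈ 31.864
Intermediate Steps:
v = -187/78 (v = 187*(-1/78) = -187/78 ≈ -2.3974)
y(r) = -187/78
M = 2*√11593 (M = √46372 = 2*√11593 ≈ 215.34)
(6864 + y(-24*6))/M = (6864 - 187/78)/((2*√11593)) = 535205*(√11593/23186)/78 = 535205*√11593/1808508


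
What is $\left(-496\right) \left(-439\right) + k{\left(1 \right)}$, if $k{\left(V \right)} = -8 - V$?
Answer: $217735$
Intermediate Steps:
$\left(-496\right) \left(-439\right) + k{\left(1 \right)} = \left(-496\right) \left(-439\right) - 9 = 217744 - 9 = 217735$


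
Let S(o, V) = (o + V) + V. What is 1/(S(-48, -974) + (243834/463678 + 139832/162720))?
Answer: -4715605260/9405815993299 ≈ -0.00050135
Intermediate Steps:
S(o, V) = o + 2*V (S(o, V) = (V + o) + V = o + 2*V)
1/(S(-48, -974) + (243834/463678 + 139832/162720)) = 1/((-48 + 2*(-974)) + (243834/463678 + 139832/162720)) = 1/((-48 - 1948) + (243834*(1/463678) + 139832*(1/162720))) = 1/(-1996 + (121917/231839 + 17479/20340)) = 1/(-1996 + 6532105661/4715605260) = 1/(-9405815993299/4715605260) = -4715605260/9405815993299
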